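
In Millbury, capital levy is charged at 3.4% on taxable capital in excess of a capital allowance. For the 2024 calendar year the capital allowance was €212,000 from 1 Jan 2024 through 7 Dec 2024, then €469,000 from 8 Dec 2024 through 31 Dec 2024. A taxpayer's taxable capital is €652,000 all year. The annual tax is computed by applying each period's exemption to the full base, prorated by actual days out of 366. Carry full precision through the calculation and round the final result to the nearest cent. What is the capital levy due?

€14,387.02

1 Jan – 7 Dec 2024: 342 days, exemption €212,000 → (€652,000 − €212,000) × 3.4% × 342/366 = €13,979.0164
8 Dec – 31 Dec 2024: 24 days, exemption €469,000 → (€652,000 − €469,000) × 3.4% × 24/366 = €408.0000
Total = €14,387.0164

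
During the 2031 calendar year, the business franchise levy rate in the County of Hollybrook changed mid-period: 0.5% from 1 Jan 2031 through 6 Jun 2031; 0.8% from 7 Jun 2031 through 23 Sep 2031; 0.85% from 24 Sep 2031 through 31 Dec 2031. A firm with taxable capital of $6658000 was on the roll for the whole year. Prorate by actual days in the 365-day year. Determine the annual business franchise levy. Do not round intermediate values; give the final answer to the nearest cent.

$45575.38

1 Jan – 6 Jun 2031: 157 days at 0.5% → $6658000 × 0.5% × 157/365 = $14319.2603
7 Jun – 23 Sep 2031: 109 days at 0.8% → $6658000 × 0.8% × 109/365 = $15906.2356
24 Sep – 31 Dec 2031: 99 days at 0.85% → $6658000 × 0.85% × 99/365 = $15349.8822
Total = $45575.3781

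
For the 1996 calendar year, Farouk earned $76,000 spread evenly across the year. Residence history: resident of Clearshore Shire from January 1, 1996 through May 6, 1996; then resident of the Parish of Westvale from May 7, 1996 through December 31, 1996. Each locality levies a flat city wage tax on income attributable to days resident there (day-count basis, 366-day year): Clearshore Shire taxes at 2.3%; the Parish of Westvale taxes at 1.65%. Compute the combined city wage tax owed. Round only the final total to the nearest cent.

Clearshore Shire, January 1 – May 6, 1996: 127 days → $76,000 × 2.3% × 127/366 = $606.5464
The Parish of Westvale, May 7 – December 31, 1996: 239 days → $76,000 × 1.65% × 239/366 = $818.8689
Total = $1,425.4153

$1,425.42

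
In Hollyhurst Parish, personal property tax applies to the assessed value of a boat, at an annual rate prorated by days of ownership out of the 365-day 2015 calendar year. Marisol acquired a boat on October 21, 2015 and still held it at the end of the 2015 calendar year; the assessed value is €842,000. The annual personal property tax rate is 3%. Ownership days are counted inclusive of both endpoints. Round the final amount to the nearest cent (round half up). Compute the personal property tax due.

€4,982.79

Days held (October 21 – December 31, 2015): 72 out of 365
Tax = €842,000 × 3% × 72/365 = €4,982.7945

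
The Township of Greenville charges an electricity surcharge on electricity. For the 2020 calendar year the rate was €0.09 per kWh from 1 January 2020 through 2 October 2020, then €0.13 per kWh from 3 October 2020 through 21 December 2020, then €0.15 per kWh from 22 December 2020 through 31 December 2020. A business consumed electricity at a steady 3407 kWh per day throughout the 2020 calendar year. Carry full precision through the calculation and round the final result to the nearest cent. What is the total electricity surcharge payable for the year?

1 January – 2 October 2020: 276 days × 3407 kWh/day = 940,332 kWh at €0.09/kWh → €84629.88
3 October – 21 December 2020: 80 days × 3407 kWh/day = 272,560 kWh at €0.13/kWh → €35432.80
22 December – 31 December 2020: 10 days × 3407 kWh/day = 34,070 kWh at €0.15/kWh → €5110.50

€125173.18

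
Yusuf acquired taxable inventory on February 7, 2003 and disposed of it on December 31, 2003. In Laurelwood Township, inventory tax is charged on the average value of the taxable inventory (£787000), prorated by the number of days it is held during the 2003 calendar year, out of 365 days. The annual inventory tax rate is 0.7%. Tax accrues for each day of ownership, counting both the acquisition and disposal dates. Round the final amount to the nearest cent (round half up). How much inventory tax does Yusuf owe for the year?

Days held (February 7 – December 31, 2003): 328 out of 365
Tax = £787000 × 0.7% × 328/365 = £4950.5534

£4950.55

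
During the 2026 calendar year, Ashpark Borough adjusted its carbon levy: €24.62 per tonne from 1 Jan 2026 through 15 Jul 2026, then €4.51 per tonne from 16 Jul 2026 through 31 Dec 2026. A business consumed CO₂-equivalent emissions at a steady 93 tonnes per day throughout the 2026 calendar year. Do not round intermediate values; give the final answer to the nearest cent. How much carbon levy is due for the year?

€519657.03

1 Jan – 15 Jul 2026: 196 days × 93 tonnes/day = 18,228 tonnes at €24.62/tonne → €448773.36
16 Jul – 31 Dec 2026: 169 days × 93 tonnes/day = 15,717 tonnes at €4.51/tonne → €70883.67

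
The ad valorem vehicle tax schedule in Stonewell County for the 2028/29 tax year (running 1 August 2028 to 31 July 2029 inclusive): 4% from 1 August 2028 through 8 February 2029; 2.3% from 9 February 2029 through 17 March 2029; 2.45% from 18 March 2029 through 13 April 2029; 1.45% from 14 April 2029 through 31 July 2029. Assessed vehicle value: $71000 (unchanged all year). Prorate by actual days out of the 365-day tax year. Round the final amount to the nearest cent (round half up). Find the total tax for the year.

1 August 2028 – 8 February 2029: 192 days at 4% → $71000 × 4% × 192/365 = $1493.9178
9 February – 17 March 2029: 37 days at 2.3% → $71000 × 2.3% × 37/365 = $165.5370
18 March – 13 April 2029: 27 days at 2.45% → $71000 × 2.45% × 27/365 = $128.6753
14 April – 31 July 2029: 109 days at 1.45% → $71000 × 1.45% × 109/365 = $307.4397
Total = $2095.5699

$2095.57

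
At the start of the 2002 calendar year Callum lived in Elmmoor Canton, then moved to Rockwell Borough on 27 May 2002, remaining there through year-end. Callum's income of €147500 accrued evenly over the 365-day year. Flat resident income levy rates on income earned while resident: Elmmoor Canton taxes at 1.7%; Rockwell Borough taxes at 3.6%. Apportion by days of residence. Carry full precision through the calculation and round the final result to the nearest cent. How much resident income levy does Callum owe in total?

Elmmoor Canton, 1 January – 26 May 2002: 146 days → €147500 × 1.7% × 146/365 = €1003.0000
Rockwell Borough, 27 May – 31 December 2002: 219 days → €147500 × 3.6% × 219/365 = €3186.0000
Total = €4189.0000

€4189.00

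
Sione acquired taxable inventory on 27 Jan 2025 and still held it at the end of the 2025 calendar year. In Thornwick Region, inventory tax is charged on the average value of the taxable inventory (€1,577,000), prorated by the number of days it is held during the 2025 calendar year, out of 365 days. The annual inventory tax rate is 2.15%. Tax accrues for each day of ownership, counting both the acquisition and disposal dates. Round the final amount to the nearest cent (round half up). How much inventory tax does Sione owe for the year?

Days held (27 Jan – 31 Dec 2025): 339 out of 365
Tax = €1,577,000 × 2.15% × 339/365 = €31,490.3137

€31,490.31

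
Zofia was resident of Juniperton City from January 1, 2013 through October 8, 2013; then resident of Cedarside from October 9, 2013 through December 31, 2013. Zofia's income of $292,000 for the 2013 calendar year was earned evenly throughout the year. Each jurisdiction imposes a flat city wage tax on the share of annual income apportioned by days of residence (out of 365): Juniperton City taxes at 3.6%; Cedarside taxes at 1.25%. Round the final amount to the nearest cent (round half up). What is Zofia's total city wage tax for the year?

$8,932.80

Juniperton City, January 1 – October 8, 2013: 281 days → $292,000 × 3.6% × 281/365 = $8,092.8000
Cedarside, October 9 – December 31, 2013: 84 days → $292,000 × 1.25% × 84/365 = $840.0000
Total = $8,932.8000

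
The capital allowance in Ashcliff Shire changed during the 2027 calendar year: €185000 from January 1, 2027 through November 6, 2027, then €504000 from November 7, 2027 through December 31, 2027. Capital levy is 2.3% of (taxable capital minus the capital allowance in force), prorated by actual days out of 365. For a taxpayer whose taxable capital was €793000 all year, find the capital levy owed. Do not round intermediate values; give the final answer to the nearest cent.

€12878.42

January 1 – November 6, 2027: 310 days, exemption €185000 → (€793000 − €185000) × 2.3% × 310/365 = €11876.8219
November 7 – December 31, 2027: 55 days, exemption €504000 → (€793000 − €504000) × 2.3% × 55/365 = €1001.6027
Total = €12878.4247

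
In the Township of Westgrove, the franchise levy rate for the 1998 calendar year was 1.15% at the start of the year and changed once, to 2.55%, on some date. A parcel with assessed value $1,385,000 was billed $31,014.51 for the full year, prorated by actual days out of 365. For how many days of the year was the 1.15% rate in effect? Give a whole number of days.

Let d = days at the first rate; then 365 − d days at the second rate.
$1,385,000 × [1.15%·d + 2.55%·(365−d)] / 365 = $31,014.51
Solving gives d = 81, so the new rate took effect on March 23, 1998.

81 days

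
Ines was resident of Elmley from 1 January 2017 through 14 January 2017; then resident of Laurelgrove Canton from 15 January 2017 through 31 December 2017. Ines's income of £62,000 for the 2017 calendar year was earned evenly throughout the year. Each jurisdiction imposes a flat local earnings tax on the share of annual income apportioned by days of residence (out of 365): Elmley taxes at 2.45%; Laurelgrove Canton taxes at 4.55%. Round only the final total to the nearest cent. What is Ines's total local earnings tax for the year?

Elmley, 1 January – 14 January 2017: 14 days → £62,000 × 2.45% × 14/365 = £58.2630
Laurelgrove Canton, 15 January – 31 December 2017: 351 days → £62,000 × 4.55% × 351/365 = £2,712.7973
Total = £2,771.0603

£2,771.06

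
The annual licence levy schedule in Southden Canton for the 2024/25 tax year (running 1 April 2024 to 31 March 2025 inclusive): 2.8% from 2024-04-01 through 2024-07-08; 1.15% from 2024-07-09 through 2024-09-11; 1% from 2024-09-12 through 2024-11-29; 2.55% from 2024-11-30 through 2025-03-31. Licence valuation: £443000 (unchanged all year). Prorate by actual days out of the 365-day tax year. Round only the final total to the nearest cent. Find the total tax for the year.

2024-04-01 to 2024-07-08: 99 days at 2.8% → £443000 × 2.8% × 99/365 = £3364.3726
2024-07-09 to 2024-09-11: 65 days at 1.15% → £443000 × 1.15% × 65/365 = £907.2397
2024-09-12 to 2024-11-29: 79 days at 1% → £443000 × 1% × 79/365 = £958.8219
2024-11-30 to 2025-03-31: 122 days at 2.55% → £443000 × 2.55% × 122/365 = £3775.8164
Total = £9006.2507

£9006.25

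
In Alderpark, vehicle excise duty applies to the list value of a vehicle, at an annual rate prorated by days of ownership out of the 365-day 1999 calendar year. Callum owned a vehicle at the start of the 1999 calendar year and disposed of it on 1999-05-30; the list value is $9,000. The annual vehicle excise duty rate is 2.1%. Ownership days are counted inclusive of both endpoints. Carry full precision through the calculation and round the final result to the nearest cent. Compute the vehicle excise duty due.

$77.67

Days held (1999-01-01 to 1999-05-30): 150 out of 365
Tax = $9,000 × 2.1% × 150/365 = $77.6712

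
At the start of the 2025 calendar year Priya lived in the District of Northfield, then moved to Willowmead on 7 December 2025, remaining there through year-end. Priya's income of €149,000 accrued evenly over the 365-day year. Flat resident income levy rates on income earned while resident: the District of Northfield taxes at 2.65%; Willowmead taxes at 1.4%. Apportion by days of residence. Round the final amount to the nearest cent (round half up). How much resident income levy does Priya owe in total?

The District of Northfield, 1 January – 6 December 2025: 340 days → €149,000 × 2.65% × 340/365 = €3,678.0548
Willowmead, 7 December – 31 December 2025: 25 days → €149,000 × 1.4% × 25/365 = €142.8767
Total = €3,820.9315

€3,820.93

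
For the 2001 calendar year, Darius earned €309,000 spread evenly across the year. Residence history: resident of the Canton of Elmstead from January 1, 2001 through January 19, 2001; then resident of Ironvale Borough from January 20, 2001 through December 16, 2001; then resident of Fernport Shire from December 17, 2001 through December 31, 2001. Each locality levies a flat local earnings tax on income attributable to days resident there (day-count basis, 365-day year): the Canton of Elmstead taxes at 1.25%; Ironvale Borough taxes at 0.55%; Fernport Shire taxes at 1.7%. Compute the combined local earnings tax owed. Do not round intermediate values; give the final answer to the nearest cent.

The Canton of Elmstead, January 1 – January 19, 2001: 19 days → €309,000 × 1.25% × 19/365 = €201.0616
Ironvale Borough, January 20 – December 16, 2001: 331 days → €309,000 × 0.55% × 331/365 = €1,541.1904
Fernport Shire, December 17 – December 31, 2001: 15 days → €309,000 × 1.7% × 15/365 = €215.8767
Total = €1,958.1288

€1,958.13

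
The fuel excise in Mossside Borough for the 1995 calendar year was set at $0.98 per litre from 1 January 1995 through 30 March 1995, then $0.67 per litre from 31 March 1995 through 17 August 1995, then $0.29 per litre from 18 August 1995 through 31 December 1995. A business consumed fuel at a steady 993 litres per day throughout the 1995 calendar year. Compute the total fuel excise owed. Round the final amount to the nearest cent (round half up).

1 January – 30 March 1995: 89 days × 993 litres/day = 88,377 litres at $0.98/litre → $86,609.46
31 March – 17 August 1995: 140 days × 993 litres/day = 139,020 litres at $0.67/litre → $93,143.40
18 August – 31 December 1995: 136 days × 993 litres/day = 135,048 litres at $0.29/litre → $39,163.92

$218,916.78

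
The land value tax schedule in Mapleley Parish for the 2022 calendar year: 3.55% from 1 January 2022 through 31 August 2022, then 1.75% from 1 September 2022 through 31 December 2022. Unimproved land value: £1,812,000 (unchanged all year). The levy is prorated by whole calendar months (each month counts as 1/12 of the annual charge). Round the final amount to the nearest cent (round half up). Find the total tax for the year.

£53,454.00

1 January – 31 August 2022: 8 months at 3.55% → £1,812,000 × 3.55% × 8/12 = £42,884.0000
1 September – 31 December 2022: 4 months at 1.75% → £1,812,000 × 1.75% × 4/12 = £10,570.0000
Total = £53,454.0000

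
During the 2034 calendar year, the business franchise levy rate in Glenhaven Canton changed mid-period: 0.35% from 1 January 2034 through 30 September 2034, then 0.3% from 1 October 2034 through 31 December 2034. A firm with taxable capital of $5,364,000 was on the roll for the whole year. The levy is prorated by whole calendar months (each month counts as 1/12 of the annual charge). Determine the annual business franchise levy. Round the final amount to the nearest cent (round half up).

1 January – 30 September 2034: 9 months at 0.35% → $5,364,000 × 0.35% × 9/12 = $14,080.5000
1 October – 31 December 2034: 3 months at 0.3% → $5,364,000 × 0.3% × 3/12 = $4,023.0000
Total = $18,103.5000

$18,103.50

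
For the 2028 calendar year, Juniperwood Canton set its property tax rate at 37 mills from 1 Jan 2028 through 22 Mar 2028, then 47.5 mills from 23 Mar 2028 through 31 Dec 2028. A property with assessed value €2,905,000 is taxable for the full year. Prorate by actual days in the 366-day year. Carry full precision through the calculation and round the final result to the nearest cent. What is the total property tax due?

1 Jan – 22 Mar 2028: 82 days at 37 mills → €2,905,000 × 3.7% × 82/366 = €24,081.3388
23 Mar – 31 Dec 2028: 284 days at 47.5 mills → €2,905,000 × 4.75% × 284/366 = €107,072.2678
Total = €131,153.6066

€131,153.61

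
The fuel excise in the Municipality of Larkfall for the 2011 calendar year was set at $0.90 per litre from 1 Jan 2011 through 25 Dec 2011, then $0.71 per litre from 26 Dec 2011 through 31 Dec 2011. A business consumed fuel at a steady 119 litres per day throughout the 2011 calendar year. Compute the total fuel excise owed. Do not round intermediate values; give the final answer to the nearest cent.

$38,955.84

1 Jan – 25 Dec 2011: 359 days × 119 litres/day = 42,721 litres at $0.90/litre → $38,448.90
26 Dec – 31 Dec 2011: 6 days × 119 litres/day = 714 litres at $0.71/litre → $506.94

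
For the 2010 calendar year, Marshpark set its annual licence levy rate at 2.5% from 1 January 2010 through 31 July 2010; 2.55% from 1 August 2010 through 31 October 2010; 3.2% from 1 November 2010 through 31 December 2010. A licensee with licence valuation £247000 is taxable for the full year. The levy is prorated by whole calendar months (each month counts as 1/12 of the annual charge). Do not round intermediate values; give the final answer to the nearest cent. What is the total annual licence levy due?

£6494.04

1 January – 31 July 2010: 7 months at 2.5% → £247000 × 2.5% × 7/12 = £3602.0833
1 August – 31 October 2010: 3 months at 2.55% → £247000 × 2.55% × 3/12 = £1574.6250
1 November – 31 December 2010: 2 months at 3.2% → £247000 × 3.2% × 2/12 = £1317.3333
Total = £6494.0417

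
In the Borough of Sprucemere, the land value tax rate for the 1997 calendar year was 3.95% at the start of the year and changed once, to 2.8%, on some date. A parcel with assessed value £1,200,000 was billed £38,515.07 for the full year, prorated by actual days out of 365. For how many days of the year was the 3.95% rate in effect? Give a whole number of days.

Let d = days at the first rate; then 365 − d days at the second rate.
£1,200,000 × [3.95%·d + 2.8%·(365−d)] / 365 = £38,515.07
Solving gives d = 130, so the new rate took effect on 11 May 1997.

130 days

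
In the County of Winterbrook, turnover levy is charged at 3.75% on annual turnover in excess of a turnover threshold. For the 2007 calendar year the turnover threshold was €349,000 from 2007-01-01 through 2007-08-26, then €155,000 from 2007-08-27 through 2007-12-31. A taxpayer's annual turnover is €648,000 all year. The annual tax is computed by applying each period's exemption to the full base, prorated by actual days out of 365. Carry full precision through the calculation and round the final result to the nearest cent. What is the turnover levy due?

2007-01-01 to 2007-08-26: 238 days, exemption €349,000 → (€648,000 − €349,000) × 3.75% × 238/365 = €7,311.1644
2007-08-27 to 2007-12-31: 127 days, exemption €155,000 → (€648,000 − €155,000) × 3.75% × 127/365 = €6,432.6370
Total = €13,743.8014

€13,743.80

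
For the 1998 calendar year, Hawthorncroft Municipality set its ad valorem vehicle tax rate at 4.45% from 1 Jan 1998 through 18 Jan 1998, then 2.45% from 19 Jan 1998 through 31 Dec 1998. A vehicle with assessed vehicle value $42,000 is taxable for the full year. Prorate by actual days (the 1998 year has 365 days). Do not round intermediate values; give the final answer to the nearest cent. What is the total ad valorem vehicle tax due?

1 Jan – 18 Jan 1998: 18 days at 4.45% → $42,000 × 4.45% × 18/365 = $92.1699
19 Jan – 31 Dec 1998: 347 days at 2.45% → $42,000 × 2.45% × 347/365 = $978.2548
Total = $1,070.4247

$1,070.42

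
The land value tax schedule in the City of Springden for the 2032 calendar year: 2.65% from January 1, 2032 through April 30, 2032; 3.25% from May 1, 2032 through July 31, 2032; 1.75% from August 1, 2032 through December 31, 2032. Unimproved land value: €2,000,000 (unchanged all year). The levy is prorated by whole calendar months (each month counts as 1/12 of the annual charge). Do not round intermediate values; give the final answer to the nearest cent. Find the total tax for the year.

€48,500.00

January 1 – April 30, 2032: 4 months at 2.65% → €2,000,000 × 2.65% × 4/12 = €17,666.6667
May 1 – July 31, 2032: 3 months at 3.25% → €2,000,000 × 3.25% × 3/12 = €16,250.0000
August 1 – December 31, 2032: 5 months at 1.75% → €2,000,000 × 1.75% × 5/12 = €14,583.3333
Total = €48,500.0000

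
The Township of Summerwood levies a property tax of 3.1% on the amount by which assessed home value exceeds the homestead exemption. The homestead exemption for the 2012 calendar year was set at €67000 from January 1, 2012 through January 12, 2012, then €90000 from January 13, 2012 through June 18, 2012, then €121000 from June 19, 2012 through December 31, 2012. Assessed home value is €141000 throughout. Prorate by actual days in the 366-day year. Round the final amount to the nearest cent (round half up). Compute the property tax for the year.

€1089.74

January 1 – January 12, 2012: 12 days, exemption €67000 → (€141000 − €67000) × 3.1% × 12/366 = €75.2131
January 13 – June 18, 2012: 158 days, exemption €90000 → (€141000 − €90000) × 3.1% × 158/366 = €682.5082
June 19 – December 31, 2012: 196 days, exemption €121000 → (€141000 − €121000) × 3.1% × 196/366 = €332.0219
Total = €1089.7432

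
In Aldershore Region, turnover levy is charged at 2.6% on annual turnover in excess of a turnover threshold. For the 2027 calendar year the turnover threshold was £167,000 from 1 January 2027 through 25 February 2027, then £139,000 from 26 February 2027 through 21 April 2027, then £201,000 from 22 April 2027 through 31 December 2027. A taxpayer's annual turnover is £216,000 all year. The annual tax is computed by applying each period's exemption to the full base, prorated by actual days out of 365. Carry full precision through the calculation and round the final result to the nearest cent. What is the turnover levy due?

1 January – 25 February 2027: 56 days, exemption £167,000 → (£216,000 − £167,000) × 2.6% × 56/365 = £195.4630
26 February – 21 April 2027: 55 days, exemption £139,000 → (£216,000 − £139,000) × 2.6% × 55/365 = £301.6712
22 April – 31 December 2027: 254 days, exemption £201,000 → (£216,000 − £201,000) × 2.6% × 254/365 = £271.3973
Total = £768.5315

£768.53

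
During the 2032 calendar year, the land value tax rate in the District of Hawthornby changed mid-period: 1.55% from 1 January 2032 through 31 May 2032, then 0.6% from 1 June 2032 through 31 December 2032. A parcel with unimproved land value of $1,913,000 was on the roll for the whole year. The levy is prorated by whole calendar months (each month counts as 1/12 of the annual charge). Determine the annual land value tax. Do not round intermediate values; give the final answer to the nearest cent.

$19,050.29

1 January – 31 May 2032: 5 months at 1.55% → $1,913,000 × 1.55% × 5/12 = $12,354.7917
1 June – 31 December 2032: 7 months at 0.6% → $1,913,000 × 0.6% × 7/12 = $6,695.5000
Total = $19,050.2917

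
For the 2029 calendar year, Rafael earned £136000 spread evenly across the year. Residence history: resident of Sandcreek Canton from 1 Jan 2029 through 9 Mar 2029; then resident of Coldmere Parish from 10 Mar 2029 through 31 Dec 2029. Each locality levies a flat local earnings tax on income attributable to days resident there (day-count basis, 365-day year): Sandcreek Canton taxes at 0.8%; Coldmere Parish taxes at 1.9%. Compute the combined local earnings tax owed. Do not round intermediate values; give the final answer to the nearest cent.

£2305.29

Sandcreek Canton, 1 Jan – 9 Mar 2029: 68 days → £136000 × 0.8% × 68/365 = £202.6959
Coldmere Parish, 10 Mar – 31 Dec 2029: 297 days → £136000 × 1.9% × 297/365 = £2102.5973
Total = £2305.2932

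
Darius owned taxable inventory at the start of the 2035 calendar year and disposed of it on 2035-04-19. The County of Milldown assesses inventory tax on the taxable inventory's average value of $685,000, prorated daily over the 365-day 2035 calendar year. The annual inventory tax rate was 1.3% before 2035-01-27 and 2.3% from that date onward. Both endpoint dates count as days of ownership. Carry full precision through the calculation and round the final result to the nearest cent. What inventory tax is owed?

$4,216.97

2035-01-01 to 2035-01-26: 26 days at 1.3% → $685,000 × 1.3% × 26/365 = $634.3288
2035-01-27 to 2035-04-19: 83 days at 2.3% → $685,000 × 2.3% × 83/365 = $3,582.6438
Total = $4,216.9726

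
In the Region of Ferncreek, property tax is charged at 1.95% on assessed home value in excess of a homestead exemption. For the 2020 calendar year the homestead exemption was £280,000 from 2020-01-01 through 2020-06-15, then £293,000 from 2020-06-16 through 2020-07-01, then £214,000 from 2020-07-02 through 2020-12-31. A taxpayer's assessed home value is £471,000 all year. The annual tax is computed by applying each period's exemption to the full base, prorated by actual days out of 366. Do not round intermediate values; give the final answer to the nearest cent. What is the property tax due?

2020-01-01 to 2020-06-15: 167 days, exemption £280,000 → (£471,000 − £280,000) × 1.95% × 167/366 = £1,699.4303
2020-06-16 to 2020-07-01: 16 days, exemption £293,000 → (£471,000 − £293,000) × 1.95% × 16/366 = £151.7377
2020-07-02 to 2020-12-31: 183 days, exemption £214,000 → (£471,000 − £214,000) × 1.95% × 183/366 = £2,505.7500
Total = £4,356.9180

£4,356.92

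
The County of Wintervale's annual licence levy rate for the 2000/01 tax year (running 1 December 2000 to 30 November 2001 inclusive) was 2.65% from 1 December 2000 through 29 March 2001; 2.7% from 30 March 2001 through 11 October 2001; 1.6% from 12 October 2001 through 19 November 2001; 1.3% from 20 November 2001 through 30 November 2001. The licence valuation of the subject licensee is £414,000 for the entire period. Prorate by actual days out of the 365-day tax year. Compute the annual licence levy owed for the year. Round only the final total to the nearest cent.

£10,449.25

1 December 2000 – 29 March 2001: 119 days at 2.65% → £414,000 × 2.65% × 119/365 = £3,576.8466
30 March – 11 October 2001: 196 days at 2.7% → £414,000 × 2.7% × 196/365 = £6,002.4329
12 October – 19 November 2001: 39 days at 1.6% → £414,000 × 1.6% × 39/365 = £707.7699
20 November – 30 November 2001: 11 days at 1.3% → £414,000 × 1.3% × 11/365 = £162.1973
Total = £10,449.2466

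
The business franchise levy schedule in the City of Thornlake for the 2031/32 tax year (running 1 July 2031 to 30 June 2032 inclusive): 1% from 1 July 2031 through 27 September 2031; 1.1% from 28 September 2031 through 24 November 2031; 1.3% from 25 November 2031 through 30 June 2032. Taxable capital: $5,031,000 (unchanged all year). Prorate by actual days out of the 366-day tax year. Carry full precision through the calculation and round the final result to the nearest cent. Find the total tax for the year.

1 July – 27 September 2031: 89 days at 1% → $5,031,000 × 1% × 89/366 = $12,233.8525
28 September – 24 November 2031: 58 days at 1.1% → $5,031,000 × 1.1% × 58/366 = $8,769.8852
25 November 2031 – 30 June 2032: 219 days at 1.3% → $5,031,000 × 1.3% × 219/366 = $39,134.5820
Total = $60,138.3197

$60,138.32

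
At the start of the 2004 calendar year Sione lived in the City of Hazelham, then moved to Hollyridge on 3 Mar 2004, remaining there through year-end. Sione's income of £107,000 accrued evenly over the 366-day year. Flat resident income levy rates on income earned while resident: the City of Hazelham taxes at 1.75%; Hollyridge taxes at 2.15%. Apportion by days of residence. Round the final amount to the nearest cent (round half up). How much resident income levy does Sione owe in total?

£2,228.00

The City of Hazelham, 1 Jan – 2 Mar 2004: 62 days → £107,000 × 1.75% × 62/366 = £317.1995
Hollyridge, 3 Mar – 31 Dec 2004: 304 days → £107,000 × 2.15% × 304/366 = £1,910.7978
Total = £2,227.9973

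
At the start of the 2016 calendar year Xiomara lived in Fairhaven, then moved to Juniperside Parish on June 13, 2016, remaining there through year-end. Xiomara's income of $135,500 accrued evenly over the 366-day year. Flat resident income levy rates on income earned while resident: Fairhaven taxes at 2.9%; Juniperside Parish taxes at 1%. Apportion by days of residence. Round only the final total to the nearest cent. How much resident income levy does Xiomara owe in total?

Fairhaven, January 1 – June 12, 2016: 164 days → $135,500 × 2.9% × 164/366 = $1,760.7596
Juniperside Parish, June 13 – December 31, 2016: 202 days → $135,500 × 1% × 202/366 = $747.8415
Total = $2,508.6011

$2,508.60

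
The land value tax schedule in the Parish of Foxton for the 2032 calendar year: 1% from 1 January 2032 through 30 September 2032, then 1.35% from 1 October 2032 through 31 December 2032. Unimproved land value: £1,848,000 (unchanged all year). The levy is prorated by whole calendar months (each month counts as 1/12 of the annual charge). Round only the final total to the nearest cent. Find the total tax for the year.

1 January – 30 September 2032: 9 months at 1% → £1,848,000 × 1% × 9/12 = £13,860.0000
1 October – 31 December 2032: 3 months at 1.35% → £1,848,000 × 1.35% × 3/12 = £6,237.0000
Total = £20,097.0000

£20,097.00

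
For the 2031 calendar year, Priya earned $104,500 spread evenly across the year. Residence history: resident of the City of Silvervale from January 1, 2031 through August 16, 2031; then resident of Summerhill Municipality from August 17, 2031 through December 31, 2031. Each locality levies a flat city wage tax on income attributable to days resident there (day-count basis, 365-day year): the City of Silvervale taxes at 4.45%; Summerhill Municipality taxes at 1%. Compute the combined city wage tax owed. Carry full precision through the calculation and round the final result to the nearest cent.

$3,297.05

The City of Silvervale, January 1 – August 16, 2031: 228 days → $104,500 × 4.45% × 228/365 = $2,904.8137
Summerhill Municipality, August 17 – December 31, 2031: 137 days → $104,500 × 1% × 137/365 = $392.2329
Total = $3,297.0466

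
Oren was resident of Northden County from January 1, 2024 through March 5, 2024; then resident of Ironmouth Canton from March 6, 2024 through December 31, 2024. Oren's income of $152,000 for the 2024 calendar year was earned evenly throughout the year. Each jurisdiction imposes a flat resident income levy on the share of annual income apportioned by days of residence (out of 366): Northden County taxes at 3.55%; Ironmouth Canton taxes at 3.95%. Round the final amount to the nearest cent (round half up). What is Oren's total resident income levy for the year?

$5,896.02

Northden County, January 1 – March 5, 2024: 65 days → $152,000 × 3.55% × 65/366 = $958.3060
Ironmouth Canton, March 6 – December 31, 2024: 301 days → $152,000 × 3.95% × 301/366 = $4,937.7158
Total = $5,896.0219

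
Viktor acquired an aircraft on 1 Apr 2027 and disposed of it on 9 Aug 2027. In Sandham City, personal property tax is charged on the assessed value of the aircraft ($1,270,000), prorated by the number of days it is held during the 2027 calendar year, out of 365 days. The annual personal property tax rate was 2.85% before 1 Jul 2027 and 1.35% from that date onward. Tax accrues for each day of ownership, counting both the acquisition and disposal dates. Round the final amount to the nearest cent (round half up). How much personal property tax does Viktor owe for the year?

1 Apr – 30 Jun 2027: 91 days at 2.85% → $1,270,000 × 2.85% × 91/365 = $9,023.9589
1 Jul – 9 Aug 2027: 40 days at 1.35% → $1,270,000 × 1.35% × 40/365 = $1,878.9041
Total = $10,902.8630

$10,902.86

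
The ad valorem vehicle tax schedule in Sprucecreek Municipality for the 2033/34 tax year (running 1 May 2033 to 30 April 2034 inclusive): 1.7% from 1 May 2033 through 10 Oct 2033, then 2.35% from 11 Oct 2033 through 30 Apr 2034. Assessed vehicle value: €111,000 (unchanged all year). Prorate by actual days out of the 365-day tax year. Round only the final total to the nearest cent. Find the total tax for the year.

1 May – 10 Oct 2033: 163 days at 1.7% → €111,000 × 1.7% × 163/365 = €842.6877
11 Oct 2033 – 30 Apr 2034: 202 days at 2.35% → €111,000 × 2.35% × 202/365 = €1,443.6082
Total = €2,286.2959

€2,286.30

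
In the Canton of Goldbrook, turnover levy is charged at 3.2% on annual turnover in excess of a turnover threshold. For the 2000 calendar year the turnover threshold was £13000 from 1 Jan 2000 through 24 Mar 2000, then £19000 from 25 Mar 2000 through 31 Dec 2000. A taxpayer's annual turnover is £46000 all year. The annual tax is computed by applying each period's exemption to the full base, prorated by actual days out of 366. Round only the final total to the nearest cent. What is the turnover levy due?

1 Jan – 24 Mar 2000: 84 days, exemption £13000 → (£46000 − £13000) × 3.2% × 84/366 = £242.3607
25 Mar – 31 Dec 2000: 282 days, exemption £19000 → (£46000 − £19000) × 3.2% × 282/366 = £665.7049
Total = £908.0656

£908.07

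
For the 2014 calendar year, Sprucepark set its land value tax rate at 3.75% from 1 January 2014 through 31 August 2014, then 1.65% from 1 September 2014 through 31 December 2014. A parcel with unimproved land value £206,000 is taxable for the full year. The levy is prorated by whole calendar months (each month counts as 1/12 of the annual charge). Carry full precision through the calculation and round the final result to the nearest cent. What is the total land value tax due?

1 January – 31 August 2014: 8 months at 3.75% → £206,000 × 3.75% × 8/12 = £5,150.0000
1 September – 31 December 2014: 4 months at 1.65% → £206,000 × 1.65% × 4/12 = £1,133.0000
Total = £6,283.0000

£6,283.00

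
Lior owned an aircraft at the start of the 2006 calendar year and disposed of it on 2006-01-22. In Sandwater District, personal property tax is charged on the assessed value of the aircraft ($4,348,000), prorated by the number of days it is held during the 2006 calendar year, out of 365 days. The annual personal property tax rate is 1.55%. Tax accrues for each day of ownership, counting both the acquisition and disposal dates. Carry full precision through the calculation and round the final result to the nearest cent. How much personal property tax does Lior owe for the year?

$4,062.10

Days held (2006-01-01 to 2006-01-22): 22 out of 365
Tax = $4,348,000 × 1.55% × 22/365 = $4,062.1041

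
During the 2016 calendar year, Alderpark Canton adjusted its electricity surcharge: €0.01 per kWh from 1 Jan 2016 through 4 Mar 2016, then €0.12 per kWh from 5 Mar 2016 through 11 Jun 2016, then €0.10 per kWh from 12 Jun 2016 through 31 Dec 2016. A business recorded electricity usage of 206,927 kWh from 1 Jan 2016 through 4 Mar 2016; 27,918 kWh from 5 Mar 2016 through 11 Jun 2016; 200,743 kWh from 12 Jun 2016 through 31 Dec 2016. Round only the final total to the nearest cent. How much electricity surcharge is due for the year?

1 Jan – 4 Mar 2016: 206,927 kWh at €0.01/kWh → €2069.27
5 Mar – 11 Jun 2016: 27,918 kWh at €0.12/kWh → €3350.16
12 Jun – 31 Dec 2016: 200,743 kWh at €0.10/kWh → €20074.30

€25493.73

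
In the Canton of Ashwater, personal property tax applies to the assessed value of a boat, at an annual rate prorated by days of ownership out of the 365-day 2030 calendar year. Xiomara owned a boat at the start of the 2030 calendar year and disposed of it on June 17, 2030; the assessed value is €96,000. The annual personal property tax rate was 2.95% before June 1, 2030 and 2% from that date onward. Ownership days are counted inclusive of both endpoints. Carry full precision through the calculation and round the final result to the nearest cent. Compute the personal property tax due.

€1,261.02

January 1 – May 31, 2030: 151 days at 2.95% → €96,000 × 2.95% × 151/365 = €1,171.5945
June 1 – June 17, 2030: 17 days at 2% → €96,000 × 2% × 17/365 = €89.4247
Total = €1,261.0192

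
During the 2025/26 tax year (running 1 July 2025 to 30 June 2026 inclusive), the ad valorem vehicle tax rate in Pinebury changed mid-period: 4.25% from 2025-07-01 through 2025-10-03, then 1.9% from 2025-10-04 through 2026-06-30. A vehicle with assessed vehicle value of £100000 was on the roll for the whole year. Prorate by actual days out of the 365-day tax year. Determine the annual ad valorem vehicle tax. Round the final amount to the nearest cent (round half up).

£2511.64

2025-07-01 to 2025-10-03: 95 days at 4.25% → £100000 × 4.25% × 95/365 = £1106.1644
2025-10-04 to 2026-06-30: 270 days at 1.9% → £100000 × 1.9% × 270/365 = £1405.4795
Total = £2511.6438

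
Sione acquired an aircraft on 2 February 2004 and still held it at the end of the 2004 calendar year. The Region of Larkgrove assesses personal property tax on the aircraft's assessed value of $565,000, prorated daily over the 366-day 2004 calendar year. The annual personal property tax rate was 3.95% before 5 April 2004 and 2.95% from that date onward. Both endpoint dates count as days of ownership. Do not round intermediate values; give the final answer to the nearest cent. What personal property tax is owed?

$16,182.77

2 February – 4 April 2004: 63 days at 3.95% → $565,000 × 3.95% × 63/366 = $3,841.5369
5 April – 31 December 2004: 271 days at 2.95% → $565,000 × 2.95% × 271/366 = $12,341.2363
Total = $16,182.7732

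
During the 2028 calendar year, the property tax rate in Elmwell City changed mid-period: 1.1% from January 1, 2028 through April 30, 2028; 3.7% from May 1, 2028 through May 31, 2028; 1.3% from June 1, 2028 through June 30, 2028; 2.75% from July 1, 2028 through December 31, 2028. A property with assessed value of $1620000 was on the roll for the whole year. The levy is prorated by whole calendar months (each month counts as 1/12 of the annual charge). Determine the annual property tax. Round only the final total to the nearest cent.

$34965.00

January 1 – April 30, 2028: 4 months at 1.1% → $1620000 × 1.1% × 4/12 = $5940.0000
May 1 – May 31, 2028: 1 month at 3.7% → $1620000 × 3.7% × 1/12 = $4995.0000
June 1 – June 30, 2028: 1 month at 1.3% → $1620000 × 1.3% × 1/12 = $1755.0000
July 1 – December 31, 2028: 6 months at 2.75% → $1620000 × 2.75% × 6/12 = $22275.0000
Total = $34965.0000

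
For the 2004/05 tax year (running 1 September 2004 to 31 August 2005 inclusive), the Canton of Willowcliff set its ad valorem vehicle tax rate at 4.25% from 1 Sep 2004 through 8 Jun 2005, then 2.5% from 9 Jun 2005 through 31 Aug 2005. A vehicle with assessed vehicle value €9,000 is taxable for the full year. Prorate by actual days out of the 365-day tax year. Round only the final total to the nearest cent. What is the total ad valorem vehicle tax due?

1 Sep 2004 – 8 Jun 2005: 281 days at 4.25% → €9,000 × 4.25% × 281/365 = €294.4726
9 Jun – 31 Aug 2005: 84 days at 2.5% → €9,000 × 2.5% × 84/365 = €51.7808
Total = €346.2534

€346.25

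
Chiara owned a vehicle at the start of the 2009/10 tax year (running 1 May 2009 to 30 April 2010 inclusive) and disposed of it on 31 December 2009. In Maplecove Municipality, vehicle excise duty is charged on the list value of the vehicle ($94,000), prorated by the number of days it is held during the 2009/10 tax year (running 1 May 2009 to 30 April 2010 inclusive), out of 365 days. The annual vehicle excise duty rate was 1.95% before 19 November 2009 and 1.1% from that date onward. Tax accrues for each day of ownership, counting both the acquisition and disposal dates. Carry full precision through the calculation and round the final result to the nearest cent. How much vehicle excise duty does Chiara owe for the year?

1 May – 18 November 2009: 202 days at 1.95% → $94,000 × 1.95% × 202/365 = $1,014.4274
19 November – 31 December 2009: 43 days at 1.1% → $94,000 × 1.1% × 43/365 = $121.8137
Total = $1,136.2411

$1,136.24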